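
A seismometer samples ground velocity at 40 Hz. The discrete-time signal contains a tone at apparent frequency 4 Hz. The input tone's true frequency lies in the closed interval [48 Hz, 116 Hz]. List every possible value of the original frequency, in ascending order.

Frequencies that alias to 4 Hz are k·fs ± 4 Hz for integer k ≥ 0.
k=0: 4 Hz.
k=1: 36 Hz, 44 Hz.
k=2: 76 Hz, 84 Hz.
k=3: 116 Hz, 124 Hz.
k=4: 156 Hz, 164 Hz.
Within [48 Hz, 116 Hz]: 76 Hz, 84 Hz, 116 Hz.

76 Hz, 84 Hz, 116 Hz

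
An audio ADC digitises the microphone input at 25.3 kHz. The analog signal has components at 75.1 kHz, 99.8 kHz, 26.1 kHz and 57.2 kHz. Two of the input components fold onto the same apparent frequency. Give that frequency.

fs/2 = 12.65 kHz.
75.1 kHz mod fs = 24.5 kHz.
24.5 kHz > fs/2 = 12.65 kHz, folds to fs − 24.5 kHz = 0.8 kHz.
99.8 kHz mod fs = 23.9 kHz.
23.9 kHz > fs/2 = 12.65 kHz, folds to fs − 23.9 kHz = 1.4 kHz.
26.1 kHz mod fs = 0.8 kHz.
0.8 kHz ≤ fs/2 = 12.65 kHz, appears at 0.8 kHz.
57.2 kHz mod fs = 6.6 kHz.
6.6 kHz ≤ fs/2 = 12.65 kHz, appears at 6.6 kHz.
26.1 kHz and 75.1 kHz both map to 0.8 kHz.

0.8 kHz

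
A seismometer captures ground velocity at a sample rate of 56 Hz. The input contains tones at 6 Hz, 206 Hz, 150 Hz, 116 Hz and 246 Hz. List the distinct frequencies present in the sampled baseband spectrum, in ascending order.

4 Hz, 6 Hz, 18 Hz, 22 Hz

fs/2 = 28 Hz.
6 Hz ≤ fs/2 = 28 Hz, passes unchanged.
206 Hz mod fs = 38 Hz.
38 Hz > fs/2 = 28 Hz, folds to fs − 38 Hz = 18 Hz.
150 Hz mod fs = 38 Hz.
38 Hz > fs/2 = 28 Hz, folds to fs − 38 Hz = 18 Hz.
116 Hz mod fs = 4 Hz.
4 Hz ≤ fs/2 = 28 Hz, appears at 4 Hz.
246 Hz mod fs = 22 Hz.
22 Hz ≤ fs/2 = 28 Hz, appears at 22 Hz.
Distinct values: {4 Hz, 6 Hz, 18 Hz, 22 Hz}.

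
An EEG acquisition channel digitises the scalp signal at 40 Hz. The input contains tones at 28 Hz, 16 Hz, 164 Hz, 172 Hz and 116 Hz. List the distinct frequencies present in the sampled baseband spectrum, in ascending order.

4 Hz, 12 Hz, 16 Hz

fs/2 = 20 Hz.
28 Hz > fs/2 = 20 Hz, folds to fs − 28 Hz = 12 Hz.
16 Hz ≤ fs/2 = 20 Hz, passes unchanged.
164 Hz mod fs = 4 Hz.
4 Hz ≤ fs/2 = 20 Hz, appears at 4 Hz.
172 Hz mod fs = 12 Hz.
12 Hz ≤ fs/2 = 20 Hz, appears at 12 Hz.
116 Hz mod fs = 36 Hz.
36 Hz > fs/2 = 20 Hz, folds to fs − 36 Hz = 4 Hz.
Distinct values: {4 Hz, 12 Hz, 16 Hz}.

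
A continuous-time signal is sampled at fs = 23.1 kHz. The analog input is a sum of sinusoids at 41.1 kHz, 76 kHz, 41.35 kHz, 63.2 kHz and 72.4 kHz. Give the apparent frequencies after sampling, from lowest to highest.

3.1 kHz, 4.85 kHz, 5.1 kHz, 6.1 kHz, 6.7 kHz

fs/2 = 11.55 kHz.
41.1 kHz mod fs = 18 kHz.
18 kHz > fs/2 = 11.55 kHz, folds to fs − 18 kHz = 5.1 kHz.
76 kHz mod fs = 6.7 kHz.
6.7 kHz ≤ fs/2 = 11.55 kHz, appears at 6.7 kHz.
41.35 kHz mod fs = 18.25 kHz.
18.25 kHz > fs/2 = 11.55 kHz, folds to fs − 18.25 kHz = 4.85 kHz.
63.2 kHz mod fs = 17 kHz.
17 kHz > fs/2 = 11.55 kHz, folds to fs − 17 kHz = 6.1 kHz.
72.4 kHz mod fs = 3.1 kHz.
3.1 kHz ≤ fs/2 = 11.55 kHz, appears at 3.1 kHz.
Distinct values: {3.1 kHz, 4.85 kHz, 5.1 kHz, 6.1 kHz, 6.7 kHz}.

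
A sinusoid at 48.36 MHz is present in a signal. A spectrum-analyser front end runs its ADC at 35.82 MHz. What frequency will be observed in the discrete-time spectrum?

12.54 MHz

48.36 MHz mod fs = 12.54 MHz.
12.54 MHz ≤ fs/2 = 17.91 MHz, appears at 12.54 MHz.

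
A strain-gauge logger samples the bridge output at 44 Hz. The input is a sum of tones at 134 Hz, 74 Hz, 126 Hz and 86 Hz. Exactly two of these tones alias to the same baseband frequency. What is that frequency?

fs/2 = 22 Hz.
134 Hz mod fs = 2 Hz.
2 Hz ≤ fs/2 = 22 Hz, appears at 2 Hz.
74 Hz mod fs = 30 Hz.
30 Hz > fs/2 = 22 Hz, folds to fs − 30 Hz = 14 Hz.
126 Hz mod fs = 38 Hz.
38 Hz > fs/2 = 22 Hz, folds to fs − 38 Hz = 6 Hz.
86 Hz mod fs = 42 Hz.
42 Hz > fs/2 = 22 Hz, folds to fs − 42 Hz = 2 Hz.
86 Hz and 134 Hz both map to 2 Hz.

2 Hz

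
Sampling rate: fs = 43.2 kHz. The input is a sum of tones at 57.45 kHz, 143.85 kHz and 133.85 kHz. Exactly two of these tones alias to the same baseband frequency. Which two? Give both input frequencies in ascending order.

fs/2 = 21.6 kHz.
57.45 kHz mod fs = 14.25 kHz.
14.25 kHz ≤ fs/2 = 21.6 kHz, appears at 14.25 kHz.
143.85 kHz mod fs = 14.25 kHz.
14.25 kHz ≤ fs/2 = 21.6 kHz, appears at 14.25 kHz.
133.85 kHz mod fs = 4.25 kHz.
4.25 kHz ≤ fs/2 = 21.6 kHz, appears at 4.25 kHz.
57.45 kHz and 143.85 kHz both map to 14.25 kHz.

57.45 kHz, 143.85 kHz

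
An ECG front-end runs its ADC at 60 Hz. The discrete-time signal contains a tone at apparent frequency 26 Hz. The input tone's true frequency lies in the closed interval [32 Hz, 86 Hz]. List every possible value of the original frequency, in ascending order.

34 Hz, 86 Hz

Frequencies that alias to 26 Hz are k·fs ± 26 Hz for integer k ≥ 0.
k=0: 26 Hz.
k=1: 34 Hz, 86 Hz.
k=2: 94 Hz, 146 Hz.
Within [32 Hz, 86 Hz]: 34 Hz, 86 Hz.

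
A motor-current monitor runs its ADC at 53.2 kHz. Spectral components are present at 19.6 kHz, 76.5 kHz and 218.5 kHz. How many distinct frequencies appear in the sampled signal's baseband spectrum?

3

fs/2 = 26.6 kHz.
19.6 kHz ≤ fs/2 = 26.6 kHz, passes unchanged.
76.5 kHz mod fs = 23.3 kHz.
23.3 kHz ≤ fs/2 = 26.6 kHz, appears at 23.3 kHz.
218.5 kHz mod fs = 5.7 kHz.
5.7 kHz ≤ fs/2 = 26.6 kHz, appears at 5.7 kHz.
Distinct values: {5.7 kHz, 19.6 kHz, 23.3 kHz} → 3.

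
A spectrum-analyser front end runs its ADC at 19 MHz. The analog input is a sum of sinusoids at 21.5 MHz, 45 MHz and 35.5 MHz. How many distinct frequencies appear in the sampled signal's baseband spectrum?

fs/2 = 9.5 MHz.
21.5 MHz mod fs = 2.5 MHz.
2.5 MHz ≤ fs/2 = 9.5 MHz, appears at 2.5 MHz.
45 MHz mod fs = 7 MHz.
7 MHz ≤ fs/2 = 9.5 MHz, appears at 7 MHz.
35.5 MHz mod fs = 16.5 MHz.
16.5 MHz > fs/2 = 9.5 MHz, folds to fs − 16.5 MHz = 2.5 MHz.
Distinct values: {2.5 MHz, 7 MHz} → 2.

2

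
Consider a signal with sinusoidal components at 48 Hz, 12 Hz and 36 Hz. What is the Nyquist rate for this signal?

96 Hz

Highest-frequency component: 48 Hz.
Nyquist rate = 2 × 48 Hz = 96 Hz.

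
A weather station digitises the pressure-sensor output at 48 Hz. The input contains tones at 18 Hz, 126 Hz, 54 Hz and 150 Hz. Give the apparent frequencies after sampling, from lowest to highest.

fs/2 = 24 Hz.
18 Hz ≤ fs/2 = 24 Hz, passes unchanged.
126 Hz mod fs = 30 Hz.
30 Hz > fs/2 = 24 Hz, folds to fs − 30 Hz = 18 Hz.
54 Hz mod fs = 6 Hz.
6 Hz ≤ fs/2 = 24 Hz, appears at 6 Hz.
150 Hz mod fs = 6 Hz.
6 Hz ≤ fs/2 = 24 Hz, appears at 6 Hz.
Distinct values: {6 Hz, 18 Hz}.

6 Hz, 18 Hz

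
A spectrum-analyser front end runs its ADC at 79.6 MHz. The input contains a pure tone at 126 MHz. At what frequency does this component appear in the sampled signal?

33.2 MHz

126 MHz mod fs = 46.4 MHz.
46.4 MHz > fs/2 = 39.8 MHz, folds to fs − 46.4 MHz = 33.2 MHz.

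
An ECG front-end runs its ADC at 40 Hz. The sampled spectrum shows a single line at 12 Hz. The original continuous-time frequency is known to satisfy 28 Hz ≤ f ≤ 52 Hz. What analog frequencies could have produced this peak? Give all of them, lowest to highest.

28 Hz, 52 Hz

Frequencies that alias to 12 Hz are k·fs ± 12 Hz for integer k ≥ 0.
k=0: 12 Hz.
k=1: 28 Hz, 52 Hz.
k=2: 68 Hz, 92 Hz.
Within [28 Hz, 52 Hz]: 28 Hz, 52 Hz.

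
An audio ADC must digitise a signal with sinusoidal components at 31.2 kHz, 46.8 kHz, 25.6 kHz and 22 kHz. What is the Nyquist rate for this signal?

93.6 kHz

Highest-frequency component: 46.8 kHz.
Nyquist rate = 2 × 46.8 kHz = 93.6 kHz.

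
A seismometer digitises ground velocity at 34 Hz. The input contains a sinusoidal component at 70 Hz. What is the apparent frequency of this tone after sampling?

2 Hz

70 Hz mod fs = 2 Hz.
2 Hz ≤ fs/2 = 17 Hz, appears at 2 Hz.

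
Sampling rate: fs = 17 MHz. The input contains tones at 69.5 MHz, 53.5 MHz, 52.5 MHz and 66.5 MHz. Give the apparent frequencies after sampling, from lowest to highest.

fs/2 = 8.5 MHz.
69.5 MHz mod fs = 1.5 MHz.
1.5 MHz ≤ fs/2 = 8.5 MHz, appears at 1.5 MHz.
53.5 MHz mod fs = 2.5 MHz.
2.5 MHz ≤ fs/2 = 8.5 MHz, appears at 2.5 MHz.
52.5 MHz mod fs = 1.5 MHz.
1.5 MHz ≤ fs/2 = 8.5 MHz, appears at 1.5 MHz.
66.5 MHz mod fs = 15.5 MHz.
15.5 MHz > fs/2 = 8.5 MHz, folds to fs − 15.5 MHz = 1.5 MHz.
Distinct values: {1.5 MHz, 2.5 MHz}.

1.5 MHz, 2.5 MHz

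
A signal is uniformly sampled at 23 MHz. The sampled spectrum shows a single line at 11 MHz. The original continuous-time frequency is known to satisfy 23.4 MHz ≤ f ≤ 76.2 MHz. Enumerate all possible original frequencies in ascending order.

34 MHz, 35 MHz, 57 MHz, 58 MHz

Frequencies that alias to 11 MHz are k·fs ± 11 MHz for integer k ≥ 0.
k=0: 11 MHz.
k=1: 12 MHz, 34 MHz.
k=2: 35 MHz, 57 MHz.
k=3: 58 MHz, 80 MHz.
k=4: 81 MHz, 103 MHz.
Within [23.4 MHz, 76.2 MHz]: 34 MHz, 35 MHz, 57 MHz, 58 MHz.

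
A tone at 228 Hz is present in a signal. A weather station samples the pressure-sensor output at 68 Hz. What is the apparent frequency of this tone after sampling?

228 Hz mod fs = 24 Hz.
24 Hz ≤ fs/2 = 34 Hz, appears at 24 Hz.

24 Hz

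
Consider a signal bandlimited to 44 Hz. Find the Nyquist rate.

Nyquist rate = 2 × 44 Hz = 88 Hz.

88 Hz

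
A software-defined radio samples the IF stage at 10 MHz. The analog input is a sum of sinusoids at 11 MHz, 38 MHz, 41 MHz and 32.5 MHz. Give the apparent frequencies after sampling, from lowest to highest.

1 MHz, 2 MHz, 2.5 MHz

fs/2 = 5 MHz.
11 MHz mod fs = 1 MHz.
1 MHz ≤ fs/2 = 5 MHz, appears at 1 MHz.
38 MHz mod fs = 8 MHz.
8 MHz > fs/2 = 5 MHz, folds to fs − 8 MHz = 2 MHz.
41 MHz mod fs = 1 MHz.
1 MHz ≤ fs/2 = 5 MHz, appears at 1 MHz.
32.5 MHz mod fs = 2.5 MHz.
2.5 MHz ≤ fs/2 = 5 MHz, appears at 2.5 MHz.
Distinct values: {1 MHz, 2 MHz, 2.5 MHz}.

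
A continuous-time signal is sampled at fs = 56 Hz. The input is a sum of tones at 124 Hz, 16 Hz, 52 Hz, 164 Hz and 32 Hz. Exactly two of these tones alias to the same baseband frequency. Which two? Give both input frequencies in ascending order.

fs/2 = 28 Hz.
124 Hz mod fs = 12 Hz.
12 Hz ≤ fs/2 = 28 Hz, appears at 12 Hz.
16 Hz ≤ fs/2 = 28 Hz, passes unchanged.
52 Hz > fs/2 = 28 Hz, folds to fs − 52 Hz = 4 Hz.
164 Hz mod fs = 52 Hz.
52 Hz > fs/2 = 28 Hz, folds to fs − 52 Hz = 4 Hz.
32 Hz > fs/2 = 28 Hz, folds to fs − 32 Hz = 24 Hz.
52 Hz and 164 Hz both map to 4 Hz.

52 Hz, 164 Hz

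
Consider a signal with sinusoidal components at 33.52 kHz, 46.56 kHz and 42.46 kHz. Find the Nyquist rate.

93.12 kHz

Highest-frequency component: 46.56 kHz.
Nyquist rate = 2 × 46.56 kHz = 93.12 kHz.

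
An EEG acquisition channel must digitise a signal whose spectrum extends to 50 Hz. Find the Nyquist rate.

Nyquist rate = 2 × 50 Hz = 100 Hz.

100 Hz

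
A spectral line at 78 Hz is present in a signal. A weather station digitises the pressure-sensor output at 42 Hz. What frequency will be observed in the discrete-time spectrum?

78 Hz mod fs = 36 Hz.
36 Hz > fs/2 = 21 Hz, folds to fs − 36 Hz = 6 Hz.

6 Hz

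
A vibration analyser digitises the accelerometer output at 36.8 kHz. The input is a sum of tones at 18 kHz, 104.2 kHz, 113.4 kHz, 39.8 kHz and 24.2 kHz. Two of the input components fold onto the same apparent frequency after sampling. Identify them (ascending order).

39.8 kHz, 113.4 kHz

fs/2 = 18.4 kHz.
18 kHz ≤ fs/2 = 18.4 kHz, passes unchanged.
104.2 kHz mod fs = 30.6 kHz.
30.6 kHz > fs/2 = 18.4 kHz, folds to fs − 30.6 kHz = 6.2 kHz.
113.4 kHz mod fs = 3 kHz.
3 kHz ≤ fs/2 = 18.4 kHz, appears at 3 kHz.
39.8 kHz mod fs = 3 kHz.
3 kHz ≤ fs/2 = 18.4 kHz, appears at 3 kHz.
24.2 kHz > fs/2 = 18.4 kHz, folds to fs − 24.2 kHz = 12.6 kHz.
39.8 kHz and 113.4 kHz both map to 3 kHz.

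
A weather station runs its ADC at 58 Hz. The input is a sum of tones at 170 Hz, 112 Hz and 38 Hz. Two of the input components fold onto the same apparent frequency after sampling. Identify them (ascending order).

112 Hz, 170 Hz

fs/2 = 29 Hz.
170 Hz mod fs = 54 Hz.
54 Hz > fs/2 = 29 Hz, folds to fs − 54 Hz = 4 Hz.
112 Hz mod fs = 54 Hz.
54 Hz > fs/2 = 29 Hz, folds to fs − 54 Hz = 4 Hz.
38 Hz > fs/2 = 29 Hz, folds to fs − 38 Hz = 20 Hz.
112 Hz and 170 Hz both map to 4 Hz.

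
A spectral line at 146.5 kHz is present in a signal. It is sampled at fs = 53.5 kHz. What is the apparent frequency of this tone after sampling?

14 kHz

146.5 kHz mod fs = 39.5 kHz.
39.5 kHz > fs/2 = 26.75 kHz, folds to fs − 39.5 kHz = 14 kHz.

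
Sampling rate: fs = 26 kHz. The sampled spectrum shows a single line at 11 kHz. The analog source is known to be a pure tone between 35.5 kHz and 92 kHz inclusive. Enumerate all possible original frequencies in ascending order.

Frequencies that alias to 11 kHz are k·fs ± 11 kHz for integer k ≥ 0.
k=0: 11 kHz.
k=1: 15 kHz, 37 kHz.
k=2: 41 kHz, 63 kHz.
k=3: 67 kHz, 89 kHz.
k=4: 93 kHz, 115 kHz.
Within [35.5 kHz, 92 kHz]: 37 kHz, 41 kHz, 63 kHz, 67 kHz, 89 kHz.

37 kHz, 41 kHz, 63 kHz, 67 kHz, 89 kHz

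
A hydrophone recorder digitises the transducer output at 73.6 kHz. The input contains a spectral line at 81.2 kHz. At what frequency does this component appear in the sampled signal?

81.2 kHz mod fs = 7.6 kHz.
7.6 kHz ≤ fs/2 = 36.8 kHz, appears at 7.6 kHz.

7.6 kHz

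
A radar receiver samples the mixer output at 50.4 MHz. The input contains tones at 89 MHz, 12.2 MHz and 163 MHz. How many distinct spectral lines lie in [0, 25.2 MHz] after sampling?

2

fs/2 = 25.2 MHz.
89 MHz mod fs = 38.6 MHz.
38.6 MHz > fs/2 = 25.2 MHz, folds to fs − 38.6 MHz = 11.8 MHz.
12.2 MHz ≤ fs/2 = 25.2 MHz, passes unchanged.
163 MHz mod fs = 11.8 MHz.
11.8 MHz ≤ fs/2 = 25.2 MHz, appears at 11.8 MHz.
Distinct values: {11.8 MHz, 12.2 MHz} → 2.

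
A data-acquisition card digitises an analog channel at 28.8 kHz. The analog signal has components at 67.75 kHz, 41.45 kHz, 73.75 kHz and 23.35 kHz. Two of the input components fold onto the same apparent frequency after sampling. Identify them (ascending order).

fs/2 = 14.4 kHz.
67.75 kHz mod fs = 10.15 kHz.
10.15 kHz ≤ fs/2 = 14.4 kHz, appears at 10.15 kHz.
41.45 kHz mod fs = 12.65 kHz.
12.65 kHz ≤ fs/2 = 14.4 kHz, appears at 12.65 kHz.
73.75 kHz mod fs = 16.15 kHz.
16.15 kHz > fs/2 = 14.4 kHz, folds to fs − 16.15 kHz = 12.65 kHz.
23.35 kHz > fs/2 = 14.4 kHz, folds to fs − 23.35 kHz = 5.45 kHz.
41.45 kHz and 73.75 kHz both map to 12.65 kHz.

41.45 kHz, 73.75 kHz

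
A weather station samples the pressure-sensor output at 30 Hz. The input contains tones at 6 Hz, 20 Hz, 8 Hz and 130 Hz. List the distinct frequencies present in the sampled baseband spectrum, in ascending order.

fs/2 = 15 Hz.
6 Hz ≤ fs/2 = 15 Hz, passes unchanged.
20 Hz > fs/2 = 15 Hz, folds to fs − 20 Hz = 10 Hz.
8 Hz ≤ fs/2 = 15 Hz, passes unchanged.
130 Hz mod fs = 10 Hz.
10 Hz ≤ fs/2 = 15 Hz, appears at 10 Hz.
Distinct values: {6 Hz, 8 Hz, 10 Hz}.

6 Hz, 8 Hz, 10 Hz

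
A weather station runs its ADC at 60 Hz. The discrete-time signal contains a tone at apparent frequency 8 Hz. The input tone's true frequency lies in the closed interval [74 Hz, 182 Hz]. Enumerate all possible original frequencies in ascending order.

112 Hz, 128 Hz, 172 Hz

Frequencies that alias to 8 Hz are k·fs ± 8 Hz for integer k ≥ 0.
k=0: 8 Hz.
k=1: 52 Hz, 68 Hz.
k=2: 112 Hz, 128 Hz.
k=3: 172 Hz, 188 Hz.
k=4: 232 Hz, 248 Hz.
Within [74 Hz, 182 Hz]: 112 Hz, 128 Hz, 172 Hz.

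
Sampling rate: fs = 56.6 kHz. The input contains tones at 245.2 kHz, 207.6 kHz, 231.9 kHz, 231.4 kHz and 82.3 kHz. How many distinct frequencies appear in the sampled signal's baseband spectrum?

4

fs/2 = 28.3 kHz.
245.2 kHz mod fs = 18.8 kHz.
18.8 kHz ≤ fs/2 = 28.3 kHz, appears at 18.8 kHz.
207.6 kHz mod fs = 37.8 kHz.
37.8 kHz > fs/2 = 28.3 kHz, folds to fs − 37.8 kHz = 18.8 kHz.
231.9 kHz mod fs = 5.5 kHz.
5.5 kHz ≤ fs/2 = 28.3 kHz, appears at 5.5 kHz.
231.4 kHz mod fs = 5 kHz.
5 kHz ≤ fs/2 = 28.3 kHz, appears at 5 kHz.
82.3 kHz mod fs = 25.7 kHz.
25.7 kHz ≤ fs/2 = 28.3 kHz, appears at 25.7 kHz.
Distinct values: {5 kHz, 5.5 kHz, 18.8 kHz, 25.7 kHz} → 4.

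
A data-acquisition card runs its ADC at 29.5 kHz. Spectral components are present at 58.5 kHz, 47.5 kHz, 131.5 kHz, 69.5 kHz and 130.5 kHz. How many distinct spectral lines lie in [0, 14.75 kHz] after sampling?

fs/2 = 14.75 kHz.
58.5 kHz mod fs = 29 kHz.
29 kHz > fs/2 = 14.75 kHz, folds to fs − 29 kHz = 0.5 kHz.
47.5 kHz mod fs = 18 kHz.
18 kHz > fs/2 = 14.75 kHz, folds to fs − 18 kHz = 11.5 kHz.
131.5 kHz mod fs = 13.5 kHz.
13.5 kHz ≤ fs/2 = 14.75 kHz, appears at 13.5 kHz.
69.5 kHz mod fs = 10.5 kHz.
10.5 kHz ≤ fs/2 = 14.75 kHz, appears at 10.5 kHz.
130.5 kHz mod fs = 12.5 kHz.
12.5 kHz ≤ fs/2 = 14.75 kHz, appears at 12.5 kHz.
Distinct values: {0.5 kHz, 10.5 kHz, 11.5 kHz, 12.5 kHz, 13.5 kHz} → 5.

5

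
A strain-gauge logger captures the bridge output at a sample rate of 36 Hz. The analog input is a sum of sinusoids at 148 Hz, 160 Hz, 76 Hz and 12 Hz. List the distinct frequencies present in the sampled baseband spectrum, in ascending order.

4 Hz, 12 Hz, 16 Hz

fs/2 = 18 Hz.
148 Hz mod fs = 4 Hz.
4 Hz ≤ fs/2 = 18 Hz, appears at 4 Hz.
160 Hz mod fs = 16 Hz.
16 Hz ≤ fs/2 = 18 Hz, appears at 16 Hz.
76 Hz mod fs = 4 Hz.
4 Hz ≤ fs/2 = 18 Hz, appears at 4 Hz.
12 Hz ≤ fs/2 = 18 Hz, passes unchanged.
Distinct values: {4 Hz, 12 Hz, 16 Hz}.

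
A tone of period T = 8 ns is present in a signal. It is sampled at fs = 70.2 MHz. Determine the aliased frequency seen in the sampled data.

T = 8 ns → f = 1/T = 125 MHz.
125 MHz mod fs = 54.8 MHz.
54.8 MHz > fs/2 = 35.1 MHz, folds to fs − 54.8 MHz = 15.4 MHz.

15.4 MHz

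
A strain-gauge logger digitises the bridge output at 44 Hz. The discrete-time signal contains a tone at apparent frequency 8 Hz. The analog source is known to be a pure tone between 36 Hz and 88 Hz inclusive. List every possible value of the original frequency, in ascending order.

Frequencies that alias to 8 Hz are k·fs ± 8 Hz for integer k ≥ 0.
k=0: 8 Hz.
k=1: 36 Hz, 52 Hz.
k=2: 80 Hz, 96 Hz.
k=3: 124 Hz, 140 Hz.
Within [36 Hz, 88 Hz]: 36 Hz, 52 Hz, 80 Hz.

36 Hz, 52 Hz, 80 Hz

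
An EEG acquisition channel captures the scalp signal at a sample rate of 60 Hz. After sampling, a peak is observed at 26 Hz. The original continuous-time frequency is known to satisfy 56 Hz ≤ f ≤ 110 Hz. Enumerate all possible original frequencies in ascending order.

Frequencies that alias to 26 Hz are k·fs ± 26 Hz for integer k ≥ 0.
k=0: 26 Hz.
k=1: 34 Hz, 86 Hz.
k=2: 94 Hz, 146 Hz.
k=3: 154 Hz, 206 Hz.
Within [56 Hz, 110 Hz]: 86 Hz, 94 Hz.

86 Hz, 94 Hz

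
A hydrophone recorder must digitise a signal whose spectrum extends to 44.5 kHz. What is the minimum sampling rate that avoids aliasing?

Nyquist rate = 2 × 44.5 kHz = 89 kHz.

89 kHz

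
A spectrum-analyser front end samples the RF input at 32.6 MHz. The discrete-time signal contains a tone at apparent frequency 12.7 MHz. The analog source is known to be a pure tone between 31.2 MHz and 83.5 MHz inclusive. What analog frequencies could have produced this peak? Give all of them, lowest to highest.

45.3 MHz, 52.5 MHz, 77.9 MHz

Frequencies that alias to 12.7 MHz are k·fs ± 12.7 MHz for integer k ≥ 0.
k=0: 12.7 MHz.
k=1: 19.9 MHz, 45.3 MHz.
k=2: 52.5 MHz, 77.9 MHz.
k=3: 85.1 MHz, 110.5 MHz.
Within [31.2 MHz, 83.5 MHz]: 45.3 MHz, 52.5 MHz, 77.9 MHz.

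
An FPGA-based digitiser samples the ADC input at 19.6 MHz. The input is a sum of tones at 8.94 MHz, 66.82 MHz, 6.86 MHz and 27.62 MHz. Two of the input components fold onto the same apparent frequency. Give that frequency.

fs/2 = 9.8 MHz.
8.94 MHz ≤ fs/2 = 9.8 MHz, passes unchanged.
66.82 MHz mod fs = 8.02 MHz.
8.02 MHz ≤ fs/2 = 9.8 MHz, appears at 8.02 MHz.
6.86 MHz ≤ fs/2 = 9.8 MHz, passes unchanged.
27.62 MHz mod fs = 8.02 MHz.
8.02 MHz ≤ fs/2 = 9.8 MHz, appears at 8.02 MHz.
27.62 MHz and 66.82 MHz both map to 8.02 MHz.

8.02 MHz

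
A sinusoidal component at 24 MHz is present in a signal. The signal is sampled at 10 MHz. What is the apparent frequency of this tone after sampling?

24 MHz mod fs = 4 MHz.
4 MHz ≤ fs/2 = 5 MHz, appears at 4 MHz.

4 MHz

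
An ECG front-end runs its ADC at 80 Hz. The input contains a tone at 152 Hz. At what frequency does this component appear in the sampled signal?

152 Hz mod fs = 72 Hz.
72 Hz > fs/2 = 40 Hz, folds to fs − 72 Hz = 8 Hz.

8 Hz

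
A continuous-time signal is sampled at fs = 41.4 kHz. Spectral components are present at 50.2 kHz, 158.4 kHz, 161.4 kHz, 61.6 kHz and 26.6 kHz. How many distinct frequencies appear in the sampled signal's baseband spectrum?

5

fs/2 = 20.7 kHz.
50.2 kHz mod fs = 8.8 kHz.
8.8 kHz ≤ fs/2 = 20.7 kHz, appears at 8.8 kHz.
158.4 kHz mod fs = 34.2 kHz.
34.2 kHz > fs/2 = 20.7 kHz, folds to fs − 34.2 kHz = 7.2 kHz.
161.4 kHz mod fs = 37.2 kHz.
37.2 kHz > fs/2 = 20.7 kHz, folds to fs − 37.2 kHz = 4.2 kHz.
61.6 kHz mod fs = 20.2 kHz.
20.2 kHz ≤ fs/2 = 20.7 kHz, appears at 20.2 kHz.
26.6 kHz > fs/2 = 20.7 kHz, folds to fs − 26.6 kHz = 14.8 kHz.
Distinct values: {4.2 kHz, 7.2 kHz, 8.8 kHz, 14.8 kHz, 20.2 kHz} → 5.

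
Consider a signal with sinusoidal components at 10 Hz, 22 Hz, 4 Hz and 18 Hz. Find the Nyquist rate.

Highest-frequency component: 22 Hz.
Nyquist rate = 2 × 22 Hz = 44 Hz.

44 Hz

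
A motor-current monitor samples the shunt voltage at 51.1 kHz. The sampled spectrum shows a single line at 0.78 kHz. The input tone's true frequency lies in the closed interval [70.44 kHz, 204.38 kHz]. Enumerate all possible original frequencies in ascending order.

101.42 kHz, 102.98 kHz, 152.52 kHz, 154.08 kHz, 203.62 kHz

Frequencies that alias to 0.78 kHz are k·fs ± 0.78 kHz for integer k ≥ 0.
k=0: 0.78 kHz.
k=1: 50.32 kHz, 51.88 kHz.
k=2: 101.42 kHz, 102.98 kHz.
k=3: 152.52 kHz, 154.08 kHz.
k=4: 203.62 kHz, 205.18 kHz.
k=5: 254.72 kHz, 256.28 kHz.
Within [70.44 kHz, 204.38 kHz]: 101.42 kHz, 102.98 kHz, 152.52 kHz, 154.08 kHz, 203.62 kHz.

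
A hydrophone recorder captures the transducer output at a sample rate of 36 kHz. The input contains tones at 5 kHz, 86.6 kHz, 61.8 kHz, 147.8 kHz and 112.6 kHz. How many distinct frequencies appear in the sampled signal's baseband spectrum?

fs/2 = 18 kHz.
5 kHz ≤ fs/2 = 18 kHz, passes unchanged.
86.6 kHz mod fs = 14.6 kHz.
14.6 kHz ≤ fs/2 = 18 kHz, appears at 14.6 kHz.
61.8 kHz mod fs = 25.8 kHz.
25.8 kHz > fs/2 = 18 kHz, folds to fs − 25.8 kHz = 10.2 kHz.
147.8 kHz mod fs = 3.8 kHz.
3.8 kHz ≤ fs/2 = 18 kHz, appears at 3.8 kHz.
112.6 kHz mod fs = 4.6 kHz.
4.6 kHz ≤ fs/2 = 18 kHz, appears at 4.6 kHz.
Distinct values: {3.8 kHz, 4.6 kHz, 5 kHz, 10.2 kHz, 14.6 kHz} → 5.

5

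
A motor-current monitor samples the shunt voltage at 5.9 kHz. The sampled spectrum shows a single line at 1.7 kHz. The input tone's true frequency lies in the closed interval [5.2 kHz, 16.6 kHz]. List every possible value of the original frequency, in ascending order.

7.6 kHz, 10.1 kHz, 13.5 kHz, 16 kHz

Frequencies that alias to 1.7 kHz are k·fs ± 1.7 kHz for integer k ≥ 0.
k=0: 1.7 kHz.
k=1: 4.2 kHz, 7.6 kHz.
k=2: 10.1 kHz, 13.5 kHz.
k=3: 16 kHz, 19.4 kHz.
k=4: 21.9 kHz, 25.3 kHz.
Within [5.2 kHz, 16.6 kHz]: 7.6 kHz, 10.1 kHz, 13.5 kHz, 16 kHz.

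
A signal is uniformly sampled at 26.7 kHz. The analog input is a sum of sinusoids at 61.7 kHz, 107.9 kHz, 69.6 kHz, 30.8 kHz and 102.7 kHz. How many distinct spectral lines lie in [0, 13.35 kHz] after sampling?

fs/2 = 13.35 kHz.
61.7 kHz mod fs = 8.3 kHz.
8.3 kHz ≤ fs/2 = 13.35 kHz, appears at 8.3 kHz.
107.9 kHz mod fs = 1.1 kHz.
1.1 kHz ≤ fs/2 = 13.35 kHz, appears at 1.1 kHz.
69.6 kHz mod fs = 16.2 kHz.
16.2 kHz > fs/2 = 13.35 kHz, folds to fs − 16.2 kHz = 10.5 kHz.
30.8 kHz mod fs = 4.1 kHz.
4.1 kHz ≤ fs/2 = 13.35 kHz, appears at 4.1 kHz.
102.7 kHz mod fs = 22.6 kHz.
22.6 kHz > fs/2 = 13.35 kHz, folds to fs − 22.6 kHz = 4.1 kHz.
Distinct values: {1.1 kHz, 4.1 kHz, 8.3 kHz, 10.5 kHz} → 4.

4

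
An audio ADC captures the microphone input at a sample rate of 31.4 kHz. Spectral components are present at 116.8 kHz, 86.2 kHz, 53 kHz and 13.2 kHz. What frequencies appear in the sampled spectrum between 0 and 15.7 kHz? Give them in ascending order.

8 kHz, 8.8 kHz, 9.8 kHz, 13.2 kHz

fs/2 = 15.7 kHz.
116.8 kHz mod fs = 22.6 kHz.
22.6 kHz > fs/2 = 15.7 kHz, folds to fs − 22.6 kHz = 8.8 kHz.
86.2 kHz mod fs = 23.4 kHz.
23.4 kHz > fs/2 = 15.7 kHz, folds to fs − 23.4 kHz = 8 kHz.
53 kHz mod fs = 21.6 kHz.
21.6 kHz > fs/2 = 15.7 kHz, folds to fs − 21.6 kHz = 9.8 kHz.
13.2 kHz ≤ fs/2 = 15.7 kHz, passes unchanged.
Distinct values: {8 kHz, 8.8 kHz, 9.8 kHz, 13.2 kHz}.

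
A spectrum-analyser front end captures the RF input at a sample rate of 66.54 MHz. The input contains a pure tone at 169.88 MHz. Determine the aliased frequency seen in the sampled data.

169.88 MHz mod fs = 36.8 MHz.
36.8 MHz > fs/2 = 33.27 MHz, folds to fs − 36.8 MHz = 29.74 MHz.

29.74 MHz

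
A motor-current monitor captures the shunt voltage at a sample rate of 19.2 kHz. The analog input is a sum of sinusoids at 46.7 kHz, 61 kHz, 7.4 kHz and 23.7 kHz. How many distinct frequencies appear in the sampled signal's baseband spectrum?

4

fs/2 = 9.6 kHz.
46.7 kHz mod fs = 8.3 kHz.
8.3 kHz ≤ fs/2 = 9.6 kHz, appears at 8.3 kHz.
61 kHz mod fs = 3.4 kHz.
3.4 kHz ≤ fs/2 = 9.6 kHz, appears at 3.4 kHz.
7.4 kHz ≤ fs/2 = 9.6 kHz, passes unchanged.
23.7 kHz mod fs = 4.5 kHz.
4.5 kHz ≤ fs/2 = 9.6 kHz, appears at 4.5 kHz.
Distinct values: {3.4 kHz, 4.5 kHz, 7.4 kHz, 8.3 kHz} → 4.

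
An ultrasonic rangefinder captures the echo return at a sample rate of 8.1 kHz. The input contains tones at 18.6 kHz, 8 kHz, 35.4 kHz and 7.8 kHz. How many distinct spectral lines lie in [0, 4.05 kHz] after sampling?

fs/2 = 4.05 kHz.
18.6 kHz mod fs = 2.4 kHz.
2.4 kHz ≤ fs/2 = 4.05 kHz, appears at 2.4 kHz.
8 kHz > fs/2 = 4.05 kHz, folds to fs − 8 kHz = 0.1 kHz.
35.4 kHz mod fs = 3 kHz.
3 kHz ≤ fs/2 = 4.05 kHz, appears at 3 kHz.
7.8 kHz > fs/2 = 4.05 kHz, folds to fs − 7.8 kHz = 0.3 kHz.
Distinct values: {0.1 kHz, 0.3 kHz, 2.4 kHz, 3 kHz} → 4.

4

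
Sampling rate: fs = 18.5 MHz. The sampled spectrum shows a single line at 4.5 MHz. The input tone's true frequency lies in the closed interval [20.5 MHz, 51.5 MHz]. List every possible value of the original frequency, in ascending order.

Frequencies that alias to 4.5 MHz are k·fs ± 4.5 MHz for integer k ≥ 0.
k=0: 4.5 MHz.
k=1: 14 MHz, 23 MHz.
k=2: 32.5 MHz, 41.5 MHz.
k=3: 51 MHz, 60 MHz.
k=4: 69.5 MHz, 78.5 MHz.
Within [20.5 MHz, 51.5 MHz]: 23 MHz, 32.5 MHz, 41.5 MHz, 51 MHz.

23 MHz, 32.5 MHz, 41.5 MHz, 51 MHz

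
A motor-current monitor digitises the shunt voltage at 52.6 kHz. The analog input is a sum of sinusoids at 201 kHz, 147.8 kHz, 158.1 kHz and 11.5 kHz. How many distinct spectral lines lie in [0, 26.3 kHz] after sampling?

fs/2 = 26.3 kHz.
201 kHz mod fs = 43.2 kHz.
43.2 kHz > fs/2 = 26.3 kHz, folds to fs − 43.2 kHz = 9.4 kHz.
147.8 kHz mod fs = 42.6 kHz.
42.6 kHz > fs/2 = 26.3 kHz, folds to fs − 42.6 kHz = 10 kHz.
158.1 kHz mod fs = 0.3 kHz.
0.3 kHz ≤ fs/2 = 26.3 kHz, appears at 0.3 kHz.
11.5 kHz ≤ fs/2 = 26.3 kHz, passes unchanged.
Distinct values: {0.3 kHz, 9.4 kHz, 10 kHz, 11.5 kHz} → 4.

4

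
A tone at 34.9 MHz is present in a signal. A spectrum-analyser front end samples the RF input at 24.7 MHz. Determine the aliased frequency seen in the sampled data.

10.2 MHz

34.9 MHz mod fs = 10.2 MHz.
10.2 MHz ≤ fs/2 = 12.35 MHz, appears at 10.2 MHz.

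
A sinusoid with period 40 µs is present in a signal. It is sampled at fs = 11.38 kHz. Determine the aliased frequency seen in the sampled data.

T = 40 µs → f = 1/T = 25 kHz.
25 kHz mod fs = 2.24 kHz.
2.24 kHz ≤ fs/2 = 5.69 kHz, appears at 2.24 kHz.

2.24 kHz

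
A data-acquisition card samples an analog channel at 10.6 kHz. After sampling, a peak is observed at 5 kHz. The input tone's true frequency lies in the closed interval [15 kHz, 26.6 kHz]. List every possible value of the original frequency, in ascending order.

15.6 kHz, 16.2 kHz, 26.2 kHz

Frequencies that alias to 5 kHz are k·fs ± 5 kHz for integer k ≥ 0.
k=0: 5 kHz.
k=1: 5.6 kHz, 15.6 kHz.
k=2: 16.2 kHz, 26.2 kHz.
k=3: 26.8 kHz, 36.8 kHz.
Within [15 kHz, 26.6 kHz]: 15.6 kHz, 16.2 kHz, 26.2 kHz.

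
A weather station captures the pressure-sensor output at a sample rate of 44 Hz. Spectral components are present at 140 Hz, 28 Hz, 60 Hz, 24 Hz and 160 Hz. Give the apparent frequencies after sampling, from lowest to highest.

fs/2 = 22 Hz.
140 Hz mod fs = 8 Hz.
8 Hz ≤ fs/2 = 22 Hz, appears at 8 Hz.
28 Hz > fs/2 = 22 Hz, folds to fs − 28 Hz = 16 Hz.
60 Hz mod fs = 16 Hz.
16 Hz ≤ fs/2 = 22 Hz, appears at 16 Hz.
24 Hz > fs/2 = 22 Hz, folds to fs − 24 Hz = 20 Hz.
160 Hz mod fs = 28 Hz.
28 Hz > fs/2 = 22 Hz, folds to fs − 28 Hz = 16 Hz.
Distinct values: {8 Hz, 16 Hz, 20 Hz}.

8 Hz, 16 Hz, 20 Hz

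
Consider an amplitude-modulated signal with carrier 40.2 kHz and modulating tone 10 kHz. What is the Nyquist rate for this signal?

AM sidebands sit at fc ± fm = 30.2 kHz and 50.2 kHz.
Highest-frequency component: 50.2 kHz.
Nyquist rate = 2 × 50.2 kHz = 100.4 kHz.

100.4 kHz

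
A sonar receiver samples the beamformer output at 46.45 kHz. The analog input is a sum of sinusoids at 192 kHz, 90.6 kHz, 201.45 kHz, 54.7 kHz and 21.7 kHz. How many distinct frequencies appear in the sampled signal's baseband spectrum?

fs/2 = 23.225 kHz.
192 kHz mod fs = 6.2 kHz.
6.2 kHz ≤ fs/2 = 23.225 kHz, appears at 6.2 kHz.
90.6 kHz mod fs = 44.15 kHz.
44.15 kHz > fs/2 = 23.225 kHz, folds to fs − 44.15 kHz = 2.3 kHz.
201.45 kHz mod fs = 15.65 kHz.
15.65 kHz ≤ fs/2 = 23.225 kHz, appears at 15.65 kHz.
54.7 kHz mod fs = 8.25 kHz.
8.25 kHz ≤ fs/2 = 23.225 kHz, appears at 8.25 kHz.
21.7 kHz ≤ fs/2 = 23.225 kHz, passes unchanged.
Distinct values: {2.3 kHz, 6.2 kHz, 8.25 kHz, 15.65 kHz, 21.7 kHz} → 5.

5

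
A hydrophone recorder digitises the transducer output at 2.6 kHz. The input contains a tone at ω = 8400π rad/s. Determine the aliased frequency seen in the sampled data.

1 kHz

ω = 8400π rad/s → f = ω/(2π) = 4200 Hz = 4.2 kHz.
4.2 kHz mod fs = 1.6 kHz.
1.6 kHz > fs/2 = 1.3 kHz, folds to fs − 1.6 kHz = 1 kHz.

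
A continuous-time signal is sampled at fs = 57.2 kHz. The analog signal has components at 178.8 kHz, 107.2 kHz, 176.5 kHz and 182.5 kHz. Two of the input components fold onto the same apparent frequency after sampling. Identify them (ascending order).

fs/2 = 28.6 kHz.
178.8 kHz mod fs = 7.2 kHz.
7.2 kHz ≤ fs/2 = 28.6 kHz, appears at 7.2 kHz.
107.2 kHz mod fs = 50 kHz.
50 kHz > fs/2 = 28.6 kHz, folds to fs − 50 kHz = 7.2 kHz.
176.5 kHz mod fs = 4.9 kHz.
4.9 kHz ≤ fs/2 = 28.6 kHz, appears at 4.9 kHz.
182.5 kHz mod fs = 10.9 kHz.
10.9 kHz ≤ fs/2 = 28.6 kHz, appears at 10.9 kHz.
107.2 kHz and 178.8 kHz both map to 7.2 kHz.

107.2 kHz, 178.8 kHz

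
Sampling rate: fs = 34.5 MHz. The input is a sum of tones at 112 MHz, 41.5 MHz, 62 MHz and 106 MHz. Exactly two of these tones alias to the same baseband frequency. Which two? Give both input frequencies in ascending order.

fs/2 = 17.25 MHz.
112 MHz mod fs = 8.5 MHz.
8.5 MHz ≤ fs/2 = 17.25 MHz, appears at 8.5 MHz.
41.5 MHz mod fs = 7 MHz.
7 MHz ≤ fs/2 = 17.25 MHz, appears at 7 MHz.
62 MHz mod fs = 27.5 MHz.
27.5 MHz > fs/2 = 17.25 MHz, folds to fs − 27.5 MHz = 7 MHz.
106 MHz mod fs = 2.5 MHz.
2.5 MHz ≤ fs/2 = 17.25 MHz, appears at 2.5 MHz.
41.5 MHz and 62 MHz both map to 7 MHz.

41.5 MHz, 62 MHz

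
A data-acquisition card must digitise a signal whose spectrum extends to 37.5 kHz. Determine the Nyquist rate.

75 kHz

Nyquist rate = 2 × 37.5 kHz = 75 kHz.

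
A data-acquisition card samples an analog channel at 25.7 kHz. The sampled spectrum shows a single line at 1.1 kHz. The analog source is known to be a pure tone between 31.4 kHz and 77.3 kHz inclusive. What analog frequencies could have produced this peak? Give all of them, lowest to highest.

Frequencies that alias to 1.1 kHz are k·fs ± 1.1 kHz for integer k ≥ 0.
k=0: 1.1 kHz.
k=1: 24.6 kHz, 26.8 kHz.
k=2: 50.3 kHz, 52.5 kHz.
k=3: 76 kHz, 78.2 kHz.
k=4: 101.7 kHz, 103.9 kHz.
Within [31.4 kHz, 77.3 kHz]: 50.3 kHz, 52.5 kHz, 76 kHz.

50.3 kHz, 52.5 kHz, 76 kHz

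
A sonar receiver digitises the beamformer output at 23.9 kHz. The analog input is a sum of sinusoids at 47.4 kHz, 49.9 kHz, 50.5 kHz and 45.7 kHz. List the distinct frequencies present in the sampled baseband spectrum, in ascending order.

fs/2 = 11.95 kHz.
47.4 kHz mod fs = 23.5 kHz.
23.5 kHz > fs/2 = 11.95 kHz, folds to fs − 23.5 kHz = 0.4 kHz.
49.9 kHz mod fs = 2.1 kHz.
2.1 kHz ≤ fs/2 = 11.95 kHz, appears at 2.1 kHz.
50.5 kHz mod fs = 2.7 kHz.
2.7 kHz ≤ fs/2 = 11.95 kHz, appears at 2.7 kHz.
45.7 kHz mod fs = 21.8 kHz.
21.8 kHz > fs/2 = 11.95 kHz, folds to fs − 21.8 kHz = 2.1 kHz.
Distinct values: {0.4 kHz, 2.1 kHz, 2.7 kHz}.

0.4 kHz, 2.1 kHz, 2.7 kHz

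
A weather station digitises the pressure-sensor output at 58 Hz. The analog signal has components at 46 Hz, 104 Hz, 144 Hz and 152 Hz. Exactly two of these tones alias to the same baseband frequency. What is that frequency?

fs/2 = 29 Hz.
46 Hz > fs/2 = 29 Hz, folds to fs − 46 Hz = 12 Hz.
104 Hz mod fs = 46 Hz.
46 Hz > fs/2 = 29 Hz, folds to fs − 46 Hz = 12 Hz.
144 Hz mod fs = 28 Hz.
28 Hz ≤ fs/2 = 29 Hz, appears at 28 Hz.
152 Hz mod fs = 36 Hz.
36 Hz > fs/2 = 29 Hz, folds to fs − 36 Hz = 22 Hz.
46 Hz and 104 Hz both map to 12 Hz.

12 Hz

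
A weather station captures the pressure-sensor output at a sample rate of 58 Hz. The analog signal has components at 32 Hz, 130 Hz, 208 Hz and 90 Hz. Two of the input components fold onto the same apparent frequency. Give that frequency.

26 Hz

fs/2 = 29 Hz.
32 Hz > fs/2 = 29 Hz, folds to fs − 32 Hz = 26 Hz.
130 Hz mod fs = 14 Hz.
14 Hz ≤ fs/2 = 29 Hz, appears at 14 Hz.
208 Hz mod fs = 34 Hz.
34 Hz > fs/2 = 29 Hz, folds to fs − 34 Hz = 24 Hz.
90 Hz mod fs = 32 Hz.
32 Hz > fs/2 = 29 Hz, folds to fs − 32 Hz = 26 Hz.
32 Hz and 90 Hz both map to 26 Hz.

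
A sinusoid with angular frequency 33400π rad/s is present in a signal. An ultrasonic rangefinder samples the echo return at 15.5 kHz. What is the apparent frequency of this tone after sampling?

ω = 33400π rad/s → f = ω/(2π) = 16700 Hz = 16.7 kHz.
16.7 kHz mod fs = 1.2 kHz.
1.2 kHz ≤ fs/2 = 7.75 kHz, appears at 1.2 kHz.

1.2 kHz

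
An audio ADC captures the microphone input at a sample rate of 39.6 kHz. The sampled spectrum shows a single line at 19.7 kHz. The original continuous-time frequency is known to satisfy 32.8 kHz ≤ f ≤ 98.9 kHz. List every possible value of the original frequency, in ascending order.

59.3 kHz, 59.5 kHz, 98.9 kHz

Frequencies that alias to 19.7 kHz are k·fs ± 19.7 kHz for integer k ≥ 0.
k=0: 19.7 kHz.
k=1: 19.9 kHz, 59.3 kHz.
k=2: 59.5 kHz, 98.9 kHz.
k=3: 99.1 kHz, 138.5 kHz.
Within [32.8 kHz, 98.9 kHz]: 59.3 kHz, 59.5 kHz, 98.9 kHz.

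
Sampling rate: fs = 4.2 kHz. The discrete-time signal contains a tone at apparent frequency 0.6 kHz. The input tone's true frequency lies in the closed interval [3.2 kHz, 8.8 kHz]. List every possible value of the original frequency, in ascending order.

Frequencies that alias to 0.6 kHz are k·fs ± 0.6 kHz for integer k ≥ 0.
k=0: 0.6 kHz.
k=1: 3.6 kHz, 4.8 kHz.
k=2: 7.8 kHz, 9 kHz.
k=3: 12 kHz, 13.2 kHz.
Within [3.2 kHz, 8.8 kHz]: 3.6 kHz, 4.8 kHz, 7.8 kHz.

3.6 kHz, 4.8 kHz, 7.8 kHz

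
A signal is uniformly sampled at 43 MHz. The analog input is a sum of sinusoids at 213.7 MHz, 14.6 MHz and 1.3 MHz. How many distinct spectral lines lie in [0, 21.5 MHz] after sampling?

fs/2 = 21.5 MHz.
213.7 MHz mod fs = 41.7 MHz.
41.7 MHz > fs/2 = 21.5 MHz, folds to fs − 41.7 MHz = 1.3 MHz.
14.6 MHz ≤ fs/2 = 21.5 MHz, passes unchanged.
1.3 MHz ≤ fs/2 = 21.5 MHz, passes unchanged.
Distinct values: {1.3 MHz, 14.6 MHz} → 2.

2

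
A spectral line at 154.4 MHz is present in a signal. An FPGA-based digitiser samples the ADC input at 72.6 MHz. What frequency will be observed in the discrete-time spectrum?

9.2 MHz

154.4 MHz mod fs = 9.2 MHz.
9.2 MHz ≤ fs/2 = 36.3 MHz, appears at 9.2 MHz.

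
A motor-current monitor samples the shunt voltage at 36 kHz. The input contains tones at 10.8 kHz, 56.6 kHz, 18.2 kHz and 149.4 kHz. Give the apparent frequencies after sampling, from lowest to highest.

fs/2 = 18 kHz.
10.8 kHz ≤ fs/2 = 18 kHz, passes unchanged.
56.6 kHz mod fs = 20.6 kHz.
20.6 kHz > fs/2 = 18 kHz, folds to fs − 20.6 kHz = 15.4 kHz.
18.2 kHz > fs/2 = 18 kHz, folds to fs − 18.2 kHz = 17.8 kHz.
149.4 kHz mod fs = 5.4 kHz.
5.4 kHz ≤ fs/2 = 18 kHz, appears at 5.4 kHz.
Distinct values: {5.4 kHz, 10.8 kHz, 15.4 kHz, 17.8 kHz}.

5.4 kHz, 10.8 kHz, 15.4 kHz, 17.8 kHz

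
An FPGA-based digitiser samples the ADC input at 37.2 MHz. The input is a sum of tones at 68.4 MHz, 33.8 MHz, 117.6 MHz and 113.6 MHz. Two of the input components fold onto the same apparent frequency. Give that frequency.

6 MHz

fs/2 = 18.6 MHz.
68.4 MHz mod fs = 31.2 MHz.
31.2 MHz > fs/2 = 18.6 MHz, folds to fs − 31.2 MHz = 6 MHz.
33.8 MHz > fs/2 = 18.6 MHz, folds to fs − 33.8 MHz = 3.4 MHz.
117.6 MHz mod fs = 6 MHz.
6 MHz ≤ fs/2 = 18.6 MHz, appears at 6 MHz.
113.6 MHz mod fs = 2 MHz.
2 MHz ≤ fs/2 = 18.6 MHz, appears at 2 MHz.
68.4 MHz and 117.6 MHz both map to 6 MHz.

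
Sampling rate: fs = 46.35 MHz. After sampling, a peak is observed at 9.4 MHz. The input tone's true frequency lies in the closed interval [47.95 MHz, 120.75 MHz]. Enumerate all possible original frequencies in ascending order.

Frequencies that alias to 9.4 MHz are k·fs ± 9.4 MHz for integer k ≥ 0.
k=0: 9.4 MHz.
k=1: 36.95 MHz, 55.75 MHz.
k=2: 83.3 MHz, 102.1 MHz.
k=3: 129.65 MHz, 148.45 MHz.
Within [47.95 MHz, 120.75 MHz]: 55.75 MHz, 83.3 MHz, 102.1 MHz.

55.75 MHz, 83.3 MHz, 102.1 MHz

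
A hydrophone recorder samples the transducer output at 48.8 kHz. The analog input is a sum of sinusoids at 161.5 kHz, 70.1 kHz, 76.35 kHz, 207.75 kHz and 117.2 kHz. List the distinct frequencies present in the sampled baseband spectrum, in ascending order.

fs/2 = 24.4 kHz.
161.5 kHz mod fs = 15.1 kHz.
15.1 kHz ≤ fs/2 = 24.4 kHz, appears at 15.1 kHz.
70.1 kHz mod fs = 21.3 kHz.
21.3 kHz ≤ fs/2 = 24.4 kHz, appears at 21.3 kHz.
76.35 kHz mod fs = 27.55 kHz.
27.55 kHz > fs/2 = 24.4 kHz, folds to fs − 27.55 kHz = 21.25 kHz.
207.75 kHz mod fs = 12.55 kHz.
12.55 kHz ≤ fs/2 = 24.4 kHz, appears at 12.55 kHz.
117.2 kHz mod fs = 19.6 kHz.
19.6 kHz ≤ fs/2 = 24.4 kHz, appears at 19.6 kHz.
Distinct values: {12.55 kHz, 15.1 kHz, 19.6 kHz, 21.25 kHz, 21.3 kHz}.

12.55 kHz, 15.1 kHz, 19.6 kHz, 21.25 kHz, 21.3 kHz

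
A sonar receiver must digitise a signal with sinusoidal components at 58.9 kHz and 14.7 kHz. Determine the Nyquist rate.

117.8 kHz

Highest-frequency component: 58.9 kHz.
Nyquist rate = 2 × 58.9 kHz = 117.8 kHz.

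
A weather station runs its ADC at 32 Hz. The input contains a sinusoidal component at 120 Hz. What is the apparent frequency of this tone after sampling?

8 Hz

120 Hz mod fs = 24 Hz.
24 Hz > fs/2 = 16 Hz, folds to fs − 24 Hz = 8 Hz.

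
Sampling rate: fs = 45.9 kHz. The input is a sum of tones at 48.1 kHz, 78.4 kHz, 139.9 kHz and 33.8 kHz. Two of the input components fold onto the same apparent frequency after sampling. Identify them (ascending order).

fs/2 = 22.95 kHz.
48.1 kHz mod fs = 2.2 kHz.
2.2 kHz ≤ fs/2 = 22.95 kHz, appears at 2.2 kHz.
78.4 kHz mod fs = 32.5 kHz.
32.5 kHz > fs/2 = 22.95 kHz, folds to fs − 32.5 kHz = 13.4 kHz.
139.9 kHz mod fs = 2.2 kHz.
2.2 kHz ≤ fs/2 = 22.95 kHz, appears at 2.2 kHz.
33.8 kHz > fs/2 = 22.95 kHz, folds to fs − 33.8 kHz = 12.1 kHz.
48.1 kHz and 139.9 kHz both map to 2.2 kHz.

48.1 kHz, 139.9 kHz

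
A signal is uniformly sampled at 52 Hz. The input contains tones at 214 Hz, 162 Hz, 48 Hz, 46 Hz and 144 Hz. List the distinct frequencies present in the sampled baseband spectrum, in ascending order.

fs/2 = 26 Hz.
214 Hz mod fs = 6 Hz.
6 Hz ≤ fs/2 = 26 Hz, appears at 6 Hz.
162 Hz mod fs = 6 Hz.
6 Hz ≤ fs/2 = 26 Hz, appears at 6 Hz.
48 Hz > fs/2 = 26 Hz, folds to fs − 48 Hz = 4 Hz.
46 Hz > fs/2 = 26 Hz, folds to fs − 46 Hz = 6 Hz.
144 Hz mod fs = 40 Hz.
40 Hz > fs/2 = 26 Hz, folds to fs − 40 Hz = 12 Hz.
Distinct values: {4 Hz, 6 Hz, 12 Hz}.

4 Hz, 6 Hz, 12 Hz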